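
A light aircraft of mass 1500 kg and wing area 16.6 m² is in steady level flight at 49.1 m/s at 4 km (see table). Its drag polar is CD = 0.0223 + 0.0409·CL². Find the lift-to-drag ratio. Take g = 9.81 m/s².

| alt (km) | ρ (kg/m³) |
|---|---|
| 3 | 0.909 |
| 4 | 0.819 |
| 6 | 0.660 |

L/D = 16.2

At 4 km, from the table: ρ = 0.819 kg/m³.
In steady level flight, lift balances weight: W = mg = 1500 × 9.81 = 14715 N.
Dynamic pressure q = 0.5 × 0.819 × 49.1² = 987.2 Pa.
Required CL = L/(qS) = 14715/(987.2·16.6) = 0.8979.
CD = 0.0223 + 0.0409 × 0.8979² = 0.05528.
L/D = CL/CD = 0.8979 / 0.05528 = 16.2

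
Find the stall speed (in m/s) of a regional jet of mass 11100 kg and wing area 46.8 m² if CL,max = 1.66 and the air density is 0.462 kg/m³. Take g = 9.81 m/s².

Stall occurs when L = W at CL,max. W = mg = 11100 × 9.81 = 1.089×10^5 N.
From L = ½ρV²S·CL,max = W: V_stall = √(2W/(ρSCL,max)) = √(2·1.089×10^5/(0.462·46.8·1.66))
V_stall = √6068 = 77.9 m/s

V_stall = 77.9 m/s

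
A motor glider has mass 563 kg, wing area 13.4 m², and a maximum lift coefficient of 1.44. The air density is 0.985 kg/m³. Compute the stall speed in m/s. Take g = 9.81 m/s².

Weight W = mg = 563 × 9.81 = 5523 N.
From L = ½ρV²S·CL,max = W: V_stall = √(2W/(ρSCL,max)) = √(2·5523/(0.985·13.4·1.44))
V_stall = √581.2 = 24.1 m/s

V_stall = 24.1 m/s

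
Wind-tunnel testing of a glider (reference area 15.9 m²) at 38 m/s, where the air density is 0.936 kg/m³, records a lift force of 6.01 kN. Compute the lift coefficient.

CL = 0.559

From L = ½ρv²S·CL, rearranging gives CL = 2L/(ρv²S).
CL = 2 × 6010 / (0.936 × 38² × 15.9) = 0.559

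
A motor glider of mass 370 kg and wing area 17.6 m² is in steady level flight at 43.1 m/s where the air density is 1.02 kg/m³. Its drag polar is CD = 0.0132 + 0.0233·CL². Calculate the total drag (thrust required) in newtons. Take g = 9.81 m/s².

Weight W = mg = 370 × 9.81 = 3629.7 N; in level flight L = W.
q = ½ρv² = ½ × 1.02 × 43.1² = 947.4 Pa.
CL = W/(q·S) = 3629.7 / (947.4 × 17.6) = 0.2177.
CD = 0.0132 + 0.0233 × 0.2177² = 0.0143.
D = q·S·CD = 947.4 × 17.6 × 0.0143 = 238.5 N

D = 239 N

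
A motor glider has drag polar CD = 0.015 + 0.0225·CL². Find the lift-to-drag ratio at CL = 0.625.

CD = 0.015 + 0.0225 × 0.625² = 0.02379
L/D = CL/CD = 0.625 / 0.02379 = 26.3

L/D = 26.3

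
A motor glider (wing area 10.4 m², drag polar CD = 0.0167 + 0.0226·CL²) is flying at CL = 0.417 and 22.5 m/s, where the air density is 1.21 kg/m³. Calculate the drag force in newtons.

D = 65.7 N

CD = 0.0167 + 0.0226 × 0.417² = 0.02063
D = ½ρv²S·CD = ½ × 1.21 × 22.5² × 10.4 × 0.02063 = 65.7 N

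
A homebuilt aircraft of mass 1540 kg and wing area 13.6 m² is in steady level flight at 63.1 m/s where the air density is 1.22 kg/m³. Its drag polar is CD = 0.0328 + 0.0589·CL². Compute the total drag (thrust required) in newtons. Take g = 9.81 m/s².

Level flight ⇒ L = W = m·g = 1540 × 9.81 = 15107 N.
q = ½ρv² = ½ × 1.22 × 63.1² = 2429 Pa.
Required CL = L/(qS) = 15107/(2429·13.6) = 0.4574.
CD = 0.0328 + 0.0589 × 0.4574² = 0.04512.
D = q·S·CD = 2429 × 13.6 × 0.04512 = 1490 N

D = 1490 N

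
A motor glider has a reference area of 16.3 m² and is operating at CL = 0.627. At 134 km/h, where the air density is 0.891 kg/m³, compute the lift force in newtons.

L = 6310 N

Convert speed: v = 134 km/h ÷ 3.6 = 37.22 m/s.
Dynamic pressure q = ½ρv² = ½ × 0.891 × 37.22² = 617.2 Pa.
L = q·S·CL = 617.2 × 16.3 × 0.627 = 6310 N ≈ 6.31 kN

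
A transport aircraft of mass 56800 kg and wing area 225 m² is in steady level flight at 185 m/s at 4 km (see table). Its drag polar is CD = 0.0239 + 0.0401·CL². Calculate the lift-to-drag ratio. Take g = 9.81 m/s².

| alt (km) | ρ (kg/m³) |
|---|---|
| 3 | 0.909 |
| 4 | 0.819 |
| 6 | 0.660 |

At 4 km, from the table: ρ = 0.819 kg/m³.
Level flight ⇒ L = W = m·g = 56800 × 9.81 = 5.5721×10^5 N.
q = ½ρv² = ½ × 0.819 × 185² = 14020 Pa.
CL = 2W/(ρv²S) = 2×5.5721×10^5/(0.819×185²×225) = 0.1767.
CD = 0.0239 + 0.0401 × 0.1767² = 0.02515.
L/D = CL/CD = 0.1767 / 0.02515 = 7.03

L/D = 7.03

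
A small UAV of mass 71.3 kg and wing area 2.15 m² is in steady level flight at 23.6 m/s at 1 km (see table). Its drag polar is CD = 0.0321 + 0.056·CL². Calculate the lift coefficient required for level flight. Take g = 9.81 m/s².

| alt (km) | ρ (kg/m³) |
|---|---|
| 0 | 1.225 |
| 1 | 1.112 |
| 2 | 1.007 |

CL = 1.05

At 1 km, from the table: ρ = 1.112 kg/m³.
In steady level flight, lift balances weight: W = mg = 71.3 × 9.81 = 699.45 N.
q = ½ρv² = ½ × 1.112 × 23.6² = 309.7 Pa.
CL = 2W/(ρv²S) = 2×699.45/(1.112×23.6²×2.15) = 1.051.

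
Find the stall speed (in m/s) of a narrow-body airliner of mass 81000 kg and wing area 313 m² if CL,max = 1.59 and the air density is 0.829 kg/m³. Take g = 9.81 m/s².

V_stall = 62.1 m/s

At stall, lift equals weight: L = W = m·g = 81000 × 9.81 = 7.946×10^5 N.
V_stall = √(2W/(ρ·S·CL,max)) = √(2 × 7.946×10^5 / (0.829 × 313 × 1.59))
V_stall = √3852 = 62.1 m/s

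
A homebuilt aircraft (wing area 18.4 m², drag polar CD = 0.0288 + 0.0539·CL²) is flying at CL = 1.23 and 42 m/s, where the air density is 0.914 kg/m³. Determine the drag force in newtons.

D = 1640 N

CD = 0.0288 + 0.0539 × 1.23² = 0.1103
D = ½ρv²S·CD = ½ × 0.914 × 42² × 18.4 × 0.1103 = 1640 N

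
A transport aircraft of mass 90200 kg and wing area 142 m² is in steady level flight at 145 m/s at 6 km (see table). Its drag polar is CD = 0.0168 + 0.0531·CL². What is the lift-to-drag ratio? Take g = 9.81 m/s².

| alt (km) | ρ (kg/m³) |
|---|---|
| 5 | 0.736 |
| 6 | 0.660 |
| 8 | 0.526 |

At 6 km, from the table: ρ = 0.660 kg/m³.
Level flight ⇒ L = W = m·g = 90200 × 9.81 = 8.8486×10^5 N.
Dynamic pressure q = 0.5 × 0.66 × 145² = 6938 Pa.
CL = W/(q·S) = 8.8486×10^5 / (6938 × 142) = 0.8981.
CD = 0.0168 + 0.0531 × 0.8981² = 0.05963.
L/D = CL/CD = 0.8981 / 0.05963 = 15.1

L/D = 15.1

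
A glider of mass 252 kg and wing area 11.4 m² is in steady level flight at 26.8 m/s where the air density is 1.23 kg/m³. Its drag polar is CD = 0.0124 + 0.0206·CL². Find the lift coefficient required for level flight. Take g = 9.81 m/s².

Weight W = mg = 252 × 9.81 = 2472.1 N; in level flight L = W.
q = ½ρv² = ½ × 1.23 × 26.8² = 441.7 Pa.
CL = 2W/(ρv²S) = 2×2472.1/(1.23×26.8²×11.4) = 0.4909.

CL = 0.491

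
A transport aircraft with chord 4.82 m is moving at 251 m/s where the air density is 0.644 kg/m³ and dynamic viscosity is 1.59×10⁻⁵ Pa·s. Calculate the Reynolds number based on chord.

Re = ρ·v·c/μ = 0.644 × 251 × 4.82 / (1.59×10⁻⁵) = 4.9×10^7

Re = 4.9×10^7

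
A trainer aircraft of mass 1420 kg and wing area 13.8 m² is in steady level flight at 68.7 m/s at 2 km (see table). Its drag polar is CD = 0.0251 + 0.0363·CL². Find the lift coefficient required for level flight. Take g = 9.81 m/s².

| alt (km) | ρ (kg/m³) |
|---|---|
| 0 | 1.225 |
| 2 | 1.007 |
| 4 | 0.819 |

At 2 km, from the table: ρ = 1.007 kg/m³.
In steady level flight, lift balances weight: W = mg = 1420 × 9.81 = 13930 N.
Dynamic pressure q = 0.5 × 1.007 × 68.7² = 2376 Pa.
CL = 2W/(ρv²S) = 2×13930/(1.007×68.7²×13.8) = 0.4248.

CL = 0.425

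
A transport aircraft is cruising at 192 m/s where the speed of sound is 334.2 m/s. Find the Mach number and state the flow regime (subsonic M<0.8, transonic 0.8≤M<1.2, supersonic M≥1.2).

M = 0.575 (subsonic)

M = v/a = 192 / 334.2 = 0.575
M = 0.575 → subsonic.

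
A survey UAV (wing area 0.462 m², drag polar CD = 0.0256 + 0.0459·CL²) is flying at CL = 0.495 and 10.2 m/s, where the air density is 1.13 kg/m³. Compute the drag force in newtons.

D = 1 N

CD = 0.0256 + 0.0459 × 0.495² = 0.03685
D = ½ρv²S·CD = ½ × 1.13 × 10.2² × 0.462 × 0.03685 = 1 N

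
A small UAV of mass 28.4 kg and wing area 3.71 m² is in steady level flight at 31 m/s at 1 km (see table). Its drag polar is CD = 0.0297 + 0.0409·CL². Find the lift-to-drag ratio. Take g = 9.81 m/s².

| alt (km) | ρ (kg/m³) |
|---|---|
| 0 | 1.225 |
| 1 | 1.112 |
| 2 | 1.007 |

L/D = 4.61

At 1 km, from the table: ρ = 1.112 kg/m³.
In steady level flight, lift balances weight: W = mg = 28.4 × 9.81 = 278.6 N.
Dynamic pressure q = 0.5 × 1.112 × 31² = 534.3 Pa.
Required CL = L/(qS) = 278.6/(534.3·3.71) = 0.1405.
CD = 0.0297 + 0.0409 × 0.1405² = 0.03051.
L/D = CL/CD = 0.1405 / 0.03051 = 4.61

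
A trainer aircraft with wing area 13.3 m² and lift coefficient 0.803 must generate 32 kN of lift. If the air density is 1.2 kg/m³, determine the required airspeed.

v = 70.7 m/s

L = ½ρv²S·CL ⇒ v = √(2L/(ρ·S·CL))
v = √(2 × 32000 / (1.2 × 13.3 × 0.803)) = √4994 = 70.7 m/s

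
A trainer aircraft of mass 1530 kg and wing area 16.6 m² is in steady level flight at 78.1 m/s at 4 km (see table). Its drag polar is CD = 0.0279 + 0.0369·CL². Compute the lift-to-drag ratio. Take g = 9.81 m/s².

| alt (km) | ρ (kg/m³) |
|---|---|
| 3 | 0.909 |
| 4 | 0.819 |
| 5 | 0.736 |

At 4 km, from the table: ρ = 0.819 kg/m³.
In steady level flight, lift balances weight: W = mg = 1530 × 9.81 = 15009 N.
Dynamic pressure q = 0.5 × 0.819 × 78.1² = 2498 Pa.
CL = 2W/(ρv²S) = 2×15009/(0.819×78.1²×16.6) = 0.362.
CD = 0.0279 + 0.0369 × 0.362² = 0.03274.
L/D = CL/CD = 0.362 / 0.03274 = 11.1

L/D = 11.1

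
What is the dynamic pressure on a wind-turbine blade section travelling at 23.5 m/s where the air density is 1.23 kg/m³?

q = 340 Pa

q = ½ρv² = ½ × 1.23 × 23.5² = 340 Pa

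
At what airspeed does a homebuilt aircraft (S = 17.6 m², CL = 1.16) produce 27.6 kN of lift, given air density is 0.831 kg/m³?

v = 57 m/s

L = ½ρv²S·CL ⇒ v = √(2L/(ρ·S·CL))
v = √(2 × 27600 / (0.831 × 17.6 × 1.16)) = √3254 = 57 m/s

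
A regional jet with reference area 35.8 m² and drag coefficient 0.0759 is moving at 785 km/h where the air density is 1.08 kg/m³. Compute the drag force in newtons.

Convert speed: v = 785 km/h ÷ 3.6 = 218.1 m/s.
Dynamic pressure q = ½ρv² = ½ × 1.08 × 218.1² = 25680 Pa.
D = q·S·CD = 25680 × 35.8 × 0.0759 = 69800 N ≈ 69.8 kN

D = 69800 N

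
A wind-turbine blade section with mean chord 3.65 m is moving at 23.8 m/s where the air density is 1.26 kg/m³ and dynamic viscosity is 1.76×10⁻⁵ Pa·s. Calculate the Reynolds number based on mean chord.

Re = 6.22×10^6

Re = ρ·v·c/μ = 1.26 × 23.8 × 3.65 / (1.76×10⁻⁵) = 6.22×10^6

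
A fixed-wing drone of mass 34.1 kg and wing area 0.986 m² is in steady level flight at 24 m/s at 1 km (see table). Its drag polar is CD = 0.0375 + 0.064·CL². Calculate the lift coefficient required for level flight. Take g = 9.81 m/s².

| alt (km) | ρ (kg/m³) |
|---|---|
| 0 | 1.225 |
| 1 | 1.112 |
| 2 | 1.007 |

At 1 km, from the table: ρ = 1.112 kg/m³.
Level flight ⇒ L = W = m·g = 34.1 × 9.81 = 334.52 N.
q = ½ρv² = ½ × 1.112 × 24² = 320.3 Pa.
CL = W/(q·S) = 334.52 / (320.3 × 0.986) = 1.059.

CL = 1.06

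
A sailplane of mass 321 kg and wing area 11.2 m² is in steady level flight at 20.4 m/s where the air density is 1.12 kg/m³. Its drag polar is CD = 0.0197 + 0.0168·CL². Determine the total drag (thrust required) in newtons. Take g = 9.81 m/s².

D = 115 N

Level flight ⇒ L = W = m·g = 321 × 9.81 = 3149 N.
q = ½ρv² = ½ × 1.12 × 20.4² = 233 Pa.
CL = 2W/(ρv²S) = 2×3149/(1.12×20.4²×11.2) = 1.206.
CD = 0.0197 + 0.0168 × 1.206² = 0.04415.
D = q·S·CD = 233 × 11.2 × 0.04415 = 115.2 N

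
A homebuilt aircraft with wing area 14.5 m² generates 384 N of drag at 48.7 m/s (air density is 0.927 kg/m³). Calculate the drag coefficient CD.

From D = ½ρv²S·CD, rearranging gives CD = 2D/(ρv²S).
CD = 2 × 384 / (0.927 × 48.7² × 14.5) = 0.0241

CD = 0.0241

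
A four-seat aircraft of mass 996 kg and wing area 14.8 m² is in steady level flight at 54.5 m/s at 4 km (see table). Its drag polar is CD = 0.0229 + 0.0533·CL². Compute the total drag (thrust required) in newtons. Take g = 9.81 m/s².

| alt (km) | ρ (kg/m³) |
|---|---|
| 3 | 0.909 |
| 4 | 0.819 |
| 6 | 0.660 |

At 4 km, from the table: ρ = 0.819 kg/m³.
Level flight ⇒ L = W = m·g = 996 × 9.81 = 9770.8 N.
Dynamic pressure q = 0.5 × 0.819 × 54.5² = 1216 Pa.
Required CL = L/(qS) = 9770.8/(1216·14.8) = 0.5428.
CD = 0.0229 + 0.0533 × 0.5428² = 0.0386.
D = q·S·CD = 1216 × 14.8 × 0.0386 = 694.9 N

D = 695 N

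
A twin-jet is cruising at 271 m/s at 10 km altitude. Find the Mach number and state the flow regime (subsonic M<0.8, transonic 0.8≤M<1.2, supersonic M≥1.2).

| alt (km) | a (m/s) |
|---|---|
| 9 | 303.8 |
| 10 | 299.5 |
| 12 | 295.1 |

M = 0.905 (transonic)

At 10 km, from the table: a = 299.5 m/s.
M = v/a = 271 / 299.5 = 0.905
M = 0.905 → transonic.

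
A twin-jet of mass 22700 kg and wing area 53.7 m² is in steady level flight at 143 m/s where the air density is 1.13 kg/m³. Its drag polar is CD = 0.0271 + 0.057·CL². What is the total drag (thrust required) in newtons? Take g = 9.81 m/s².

In steady level flight, lift balances weight: W = mg = 22700 × 9.81 = 2.2269×10^5 N.
q = ½ρv² = ½ × 1.13 × 143² = 11550 Pa.
CL = 2W/(ρv²S) = 2×2.2269×10^5/(1.13×143²×53.7) = 0.3589.
CD = 0.0271 + 0.057 × 0.3589² = 0.03444.
D = q·S·CD = 11550 × 53.7 × 0.03444 = 21370 N

D = 21400 N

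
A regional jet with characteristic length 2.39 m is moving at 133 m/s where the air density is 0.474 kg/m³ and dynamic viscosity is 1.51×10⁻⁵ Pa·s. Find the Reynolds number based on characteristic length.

Re = ρ·v·c/μ = 0.474 × 133 × 2.39 / (1.51×10⁻⁵) = 9.98×10^6

Re = 9.98×10^6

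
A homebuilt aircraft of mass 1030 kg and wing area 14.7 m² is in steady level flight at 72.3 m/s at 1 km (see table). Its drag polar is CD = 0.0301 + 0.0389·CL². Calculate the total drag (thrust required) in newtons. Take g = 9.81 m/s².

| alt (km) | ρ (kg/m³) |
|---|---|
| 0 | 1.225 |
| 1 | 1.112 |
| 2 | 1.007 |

D = 1380 N

At 1 km, from the table: ρ = 1.112 kg/m³.
Level flight ⇒ L = W = m·g = 1030 × 9.81 = 10104 N.
q = ½ρv² = ½ × 1.112 × 72.3² = 2906 Pa.
Required CL = L/(qS) = 10104/(2906·14.7) = 0.2365.
CD = 0.0301 + 0.0389 × 0.2365² = 0.03228.
D = q·S·CD = 2906 × 14.7 × 0.03228 = 1379 N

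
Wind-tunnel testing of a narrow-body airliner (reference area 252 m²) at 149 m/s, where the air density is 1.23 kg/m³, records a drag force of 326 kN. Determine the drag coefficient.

CD = 0.0947

From D = ½ρv²S·CD, rearranging gives CD = 2D/(ρv²S).
CD = 2 × 3.26×10^5 / (1.23 × 149² × 252) = 0.0947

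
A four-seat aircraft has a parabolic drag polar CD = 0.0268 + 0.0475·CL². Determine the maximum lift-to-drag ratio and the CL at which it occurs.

For CD = CD0 + K·CL², (L/D)max occurs at CL* = √(CD0/K) and equals 1/(2√(K·CD0)).
(L/D)max = 1/(2√(0.0475 × 0.0268)) = 1/(2 × 0.03568) = 14
CL* = √(0.0268/0.0475) = 0.751

(L/D)max = 14, at CL = 0.751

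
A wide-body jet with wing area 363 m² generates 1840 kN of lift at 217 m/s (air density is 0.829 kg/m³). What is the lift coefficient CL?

CL = 0.26

From L = ½ρv²S·CL, rearranging gives CL = 2L/(ρv²S).
CL = 2 × 1.84×10^6 / (0.829 × 217² × 363) = 0.26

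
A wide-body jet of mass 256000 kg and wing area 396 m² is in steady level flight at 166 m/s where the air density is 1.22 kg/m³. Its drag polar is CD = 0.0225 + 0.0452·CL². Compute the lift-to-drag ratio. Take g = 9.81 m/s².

L/D = 13

Level flight ⇒ L = W = m·g = 256000 × 9.81 = 2.5114×10^6 N.
Dynamic pressure q = 0.5 × 1.22 × 166² = 16810 Pa.
CL = W/(q·S) = 2.5114×10^6 / (16810 × 396) = 0.3773.
CD = 0.0225 + 0.0452 × 0.3773² = 0.02893.
L/D = CL/CD = 0.3773 / 0.02893 = 13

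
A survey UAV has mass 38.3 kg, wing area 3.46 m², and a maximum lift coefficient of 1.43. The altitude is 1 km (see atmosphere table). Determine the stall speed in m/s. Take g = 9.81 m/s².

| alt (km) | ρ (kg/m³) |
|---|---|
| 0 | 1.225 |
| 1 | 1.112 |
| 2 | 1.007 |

At 1 km, from the table: ρ = 1.112 kg/m³.
At stall, lift equals weight: L = W = m·g = 38.3 × 9.81 = 375.7 N.
V_stall = √(2W/(ρ·S·CL,max)) = √(2 × 375.7 / (1.112 × 3.46 × 1.43))
V_stall = √136.6 = 11.7 m/s

V_stall = 11.7 m/s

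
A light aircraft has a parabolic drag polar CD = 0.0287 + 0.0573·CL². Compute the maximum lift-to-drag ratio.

(L/D)max = 12.3

For CD = CD0 + K·CL², (L/D)max occurs at CL* = √(CD0/K) and equals 1/(2√(K·CD0)).
(L/D)max = 1/(2√(0.0573 × 0.0287)) = 1/(2 × 0.04055) = 12.3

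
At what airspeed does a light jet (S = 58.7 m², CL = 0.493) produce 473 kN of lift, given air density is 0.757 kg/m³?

v = 208 m/s

L = ½ρv²S·CL ⇒ v = √(2L/(ρ·S·CL))
v = √(2 × 4.73×10^5 / (0.757 × 58.7 × 0.493)) = √43180 = 208 m/s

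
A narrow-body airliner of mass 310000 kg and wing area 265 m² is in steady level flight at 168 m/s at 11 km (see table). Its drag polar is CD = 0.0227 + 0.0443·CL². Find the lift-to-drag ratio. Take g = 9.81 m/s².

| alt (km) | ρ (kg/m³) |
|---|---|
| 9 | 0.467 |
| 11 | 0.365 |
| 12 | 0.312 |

At 11 km, from the table: ρ = 0.365 kg/m³.
In steady level flight, lift balances weight: W = mg = 310000 × 9.81 = 3.0411×10^6 N.
q = ½ρv² = ½ × 0.365 × 168² = 5151 Pa.
Required CL = L/(qS) = 3.0411×10^6/(5151·265) = 2.228.
CD = 0.0227 + 0.0443 × 2.228² = 0.2426.
L/D = CL/CD = 2.228 / 0.2426 = 9.18

L/D = 9.18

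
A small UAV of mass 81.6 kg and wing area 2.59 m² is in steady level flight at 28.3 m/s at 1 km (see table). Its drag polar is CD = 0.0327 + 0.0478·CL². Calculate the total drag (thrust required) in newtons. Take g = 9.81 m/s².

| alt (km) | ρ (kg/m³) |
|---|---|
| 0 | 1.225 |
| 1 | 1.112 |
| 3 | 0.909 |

D = 64.3 N

At 1 km, from the table: ρ = 1.112 kg/m³.
Weight W = mg = 81.6 × 9.81 = 800.5 N; in level flight L = W.
q = ½ρv² = ½ × 1.112 × 28.3² = 445.3 Pa.
CL = W/(q·S) = 800.5 / (445.3 × 2.59) = 0.6941.
CD = 0.0327 + 0.0478 × 0.6941² = 0.05573.
D = q·S·CD = 445.3 × 2.59 × 0.05573 = 64.27 N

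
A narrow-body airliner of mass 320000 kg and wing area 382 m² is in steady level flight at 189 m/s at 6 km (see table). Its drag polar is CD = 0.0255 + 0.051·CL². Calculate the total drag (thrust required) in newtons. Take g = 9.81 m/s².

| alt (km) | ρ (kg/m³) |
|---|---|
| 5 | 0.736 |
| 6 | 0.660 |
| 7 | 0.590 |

At 6 km, from the table: ρ = 0.660 kg/m³.
Level flight ⇒ L = W = m·g = 320000 × 9.81 = 3.1392×10^6 N.
Dynamic pressure q = 0.5 × 0.66 × 189² = 11790 Pa.
CL = 2W/(ρv²S) = 2×3.1392×10^6/(0.66×189²×382) = 0.6971.
CD = 0.0255 + 0.051 × 0.6971² = 0.05029.
D = q·S·CD = 11790 × 382 × 0.05029 = 2.264×10^5 N

D = 2.26×10^5 N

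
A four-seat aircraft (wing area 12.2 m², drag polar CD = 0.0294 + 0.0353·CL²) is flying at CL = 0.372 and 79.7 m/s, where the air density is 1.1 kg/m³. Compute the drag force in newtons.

CD = 0.0294 + 0.0353 × 0.372² = 0.03428
D = ½ρv²S·CD = ½ × 1.1 × 79.7² × 12.2 × 0.03428 = 1460 N

D = 1460 N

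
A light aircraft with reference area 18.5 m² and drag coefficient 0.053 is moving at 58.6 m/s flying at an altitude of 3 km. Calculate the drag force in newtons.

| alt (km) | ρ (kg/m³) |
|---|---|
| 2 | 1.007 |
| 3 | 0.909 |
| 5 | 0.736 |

D = 1530 N

At 3 km, from the table: ρ = 0.909 kg/m³.
D = ½ρv²S·CD = ½ × 0.909 × 58.6² × 18.5 × 0.053 = 1530 N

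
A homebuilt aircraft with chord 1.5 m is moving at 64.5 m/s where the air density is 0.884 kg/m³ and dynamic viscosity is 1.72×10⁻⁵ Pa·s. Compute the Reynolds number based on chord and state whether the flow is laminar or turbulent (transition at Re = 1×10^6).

Re = 4.97×10^6 (turbulent)

Re = ρ·v·c/μ = 0.884 × 64.5 × 1.5 / (1.72×10⁻⁵) = 4.97×10^6
Since 4.97×10^6 > 1×10^6, the flow is turbulent.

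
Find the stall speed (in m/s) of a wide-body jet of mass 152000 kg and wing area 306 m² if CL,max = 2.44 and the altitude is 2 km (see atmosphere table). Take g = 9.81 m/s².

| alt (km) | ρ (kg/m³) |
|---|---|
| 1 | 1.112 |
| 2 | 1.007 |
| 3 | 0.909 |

V_stall = 63 m/s

At 2 km, from the table: ρ = 1.007 kg/m³.
Weight W = mg = 152000 × 9.81 = 1.491×10^6 N.
From L = ½ρV²S·CL,max = W: V_stall = √(2W/(ρSCL,max)) = √(2·1.491×10^6/(1.007·306·2.44))
V_stall = √3966 = 63 m/s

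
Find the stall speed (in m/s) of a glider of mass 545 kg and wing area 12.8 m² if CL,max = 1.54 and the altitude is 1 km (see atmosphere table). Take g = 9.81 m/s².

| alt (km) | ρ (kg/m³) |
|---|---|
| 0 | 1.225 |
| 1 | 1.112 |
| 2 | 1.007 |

V_stall = 22.1 m/s

At 1 km, from the table: ρ = 1.112 kg/m³.
Stall occurs when L = W at CL,max. W = mg = 545 × 9.81 = 5346 N.
From L = ½ρV²S·CL,max = W: V_stall = √(2W/(ρSCL,max)) = √(2·5346/(1.112·12.8·1.54))
V_stall = √487.8 = 22.1 m/s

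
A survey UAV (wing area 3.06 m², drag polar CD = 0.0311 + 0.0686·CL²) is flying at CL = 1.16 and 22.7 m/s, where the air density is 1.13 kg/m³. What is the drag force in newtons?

D = 110 N

CD = 0.0311 + 0.0686 × 1.16² = 0.1234
D = ½ρv²S·CD = ½ × 1.13 × 22.7² × 3.06 × 0.1234 = 110 N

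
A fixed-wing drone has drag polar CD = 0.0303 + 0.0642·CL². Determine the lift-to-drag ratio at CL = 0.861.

CD = 0.0303 + 0.0642 × 0.861² = 0.07789
L/D = CL/CD = 0.861 / 0.07789 = 11.1

L/D = 11.1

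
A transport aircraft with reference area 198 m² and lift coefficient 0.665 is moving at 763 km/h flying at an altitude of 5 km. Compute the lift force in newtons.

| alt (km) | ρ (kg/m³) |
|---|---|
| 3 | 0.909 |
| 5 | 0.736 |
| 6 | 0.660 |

L = 2.18×10^6 N

At 5 km, from the table: ρ = 0.736 kg/m³.
Convert speed: v = 763 km/h ÷ 3.6 = 211.9 m/s.
L = ½ρv²S·CL = ½ × 0.736 × 211.9² × 198 × 0.665 = 2.18×10^6 N ≈ 2180 kN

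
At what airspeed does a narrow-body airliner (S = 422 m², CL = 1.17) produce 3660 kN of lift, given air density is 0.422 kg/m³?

L = ½ρv²S·CL ⇒ v = √(2L/(ρ·S·CL))
v = √(2 × 3.66×10^6 / (0.422 × 422 × 1.17)) = √35130 = 187 m/s

v = 187 m/s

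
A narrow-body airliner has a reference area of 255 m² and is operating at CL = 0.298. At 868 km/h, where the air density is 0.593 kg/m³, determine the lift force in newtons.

Convert speed: v = 868 km/h ÷ 3.6 = 241.1 m/s.
Dynamic pressure q = ½ρv² = ½ × 0.593 × 241.1² = 17240 Pa.
L = q·S·CL = 17240 × 255 × 0.298 = 1.31×10^6 N ≈ 1310 kN

L = 1.31×10^6 N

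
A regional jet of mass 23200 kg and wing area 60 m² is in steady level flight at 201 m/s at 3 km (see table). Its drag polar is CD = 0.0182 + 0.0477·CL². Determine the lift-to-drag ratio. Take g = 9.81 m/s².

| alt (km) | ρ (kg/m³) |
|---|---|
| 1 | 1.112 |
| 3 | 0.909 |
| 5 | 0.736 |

L/D = 10.2

At 3 km, from the table: ρ = 0.909 kg/m³.
In steady level flight, lift balances weight: W = mg = 23200 × 9.81 = 2.2759×10^5 N.
q = ½ρv² = ½ × 0.909 × 201² = 18360 Pa.
CL = W/(q·S) = 2.2759×10^5 / (18360 × 60) = 0.2066.
CD = 0.0182 + 0.0477 × 0.2066² = 0.02024.
L/D = CL/CD = 0.2066 / 0.02024 = 10.2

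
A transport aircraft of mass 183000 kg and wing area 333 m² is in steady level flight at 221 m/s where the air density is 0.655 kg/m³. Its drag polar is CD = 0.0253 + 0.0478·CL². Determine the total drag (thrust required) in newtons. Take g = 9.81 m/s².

D = 1.64×10^5 N

Weight W = mg = 183000 × 9.81 = 1.7952×10^6 N; in level flight L = W.
q = ½ρv² = ½ × 0.655 × 221² = 16000 Pa.
Required CL = L/(qS) = 1.7952×10^6/(16000·333) = 0.337.
CD = 0.0253 + 0.0478 × 0.337² = 0.03073.
D = q·S·CD = 16000 × 333 × 0.03073 = 1.637×10^5 N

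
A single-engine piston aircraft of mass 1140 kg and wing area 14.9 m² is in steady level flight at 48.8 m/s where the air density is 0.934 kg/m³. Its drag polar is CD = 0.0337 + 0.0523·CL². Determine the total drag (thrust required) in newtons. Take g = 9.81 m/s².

Weight W = mg = 1140 × 9.81 = 11183 N; in level flight L = W.
q = ½ρv² = ½ × 0.934 × 48.8² = 1112 Pa.
Required CL = L/(qS) = 11183/(1112·14.9) = 0.6749.
CD = 0.0337 + 0.0523 × 0.6749² = 0.05752.
D = q·S·CD = 1112 × 14.9 × 0.05752 = 953.2 N

D = 953 N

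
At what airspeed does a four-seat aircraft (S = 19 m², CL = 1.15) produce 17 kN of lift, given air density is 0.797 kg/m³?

L = ½ρv²S·CL ⇒ v = √(2L/(ρ·S·CL))
v = √(2 × 17000 / (0.797 × 19 × 1.15)) = √1952 = 44.2 m/s

v = 44.2 m/s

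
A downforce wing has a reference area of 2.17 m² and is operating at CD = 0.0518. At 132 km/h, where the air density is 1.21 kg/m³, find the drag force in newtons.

D = 91.4 N

Convert speed: v = 132 km/h ÷ 3.6 = 36.67 m/s.
D = ½ρv²S·CD = ½ × 1.21 × 36.67² × 2.17 × 0.0518 = 91.4 N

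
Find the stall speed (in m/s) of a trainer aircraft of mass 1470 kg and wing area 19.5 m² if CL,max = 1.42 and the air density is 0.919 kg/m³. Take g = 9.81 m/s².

Weight W = mg = 1470 × 9.81 = 14420 N.
V_stall = √(2W/(ρ·S·CL,max)) = √(2 × 14420 / (0.919 × 19.5 × 1.42))
V_stall = √1133 = 33.7 m/s

V_stall = 33.7 m/s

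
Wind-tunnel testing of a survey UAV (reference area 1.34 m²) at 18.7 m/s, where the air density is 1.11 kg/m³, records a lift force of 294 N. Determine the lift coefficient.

CL = 1.13

From L = ½ρv²S·CL, rearranging gives CL = 2L/(ρv²S).
CL = 2 × 294 / (1.11 × 18.7² × 1.34) = 1.13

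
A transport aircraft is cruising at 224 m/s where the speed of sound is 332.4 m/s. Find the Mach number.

M = 0.674

M = v/a = 224 / 332.4 = 0.674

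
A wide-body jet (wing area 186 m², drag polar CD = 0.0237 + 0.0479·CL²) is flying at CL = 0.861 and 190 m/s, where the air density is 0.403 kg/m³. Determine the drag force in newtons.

D = 80100 N

CD = 0.0237 + 0.0479 × 0.861² = 0.05921
D = ½ρv²S·CD = ½ × 0.403 × 190² × 186 × 0.05921 = 80100 N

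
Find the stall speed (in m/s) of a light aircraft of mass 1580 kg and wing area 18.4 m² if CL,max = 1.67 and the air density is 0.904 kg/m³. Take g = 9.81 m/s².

At stall, lift equals weight: L = W = m·g = 1580 × 9.81 = 15500 N.
From L = ½ρV²S·CL,max = W: V_stall = √(2W/(ρSCL,max)) = √(2·15500/(0.904·18.4·1.67))
V_stall = √1116 = 33.4 m/s

V_stall = 33.4 m/s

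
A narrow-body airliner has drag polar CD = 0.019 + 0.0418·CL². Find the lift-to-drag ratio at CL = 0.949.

CD = 0.019 + 0.0418 × 0.949² = 0.05665
L/D = CL/CD = 0.949 / 0.05665 = 16.8

L/D = 16.8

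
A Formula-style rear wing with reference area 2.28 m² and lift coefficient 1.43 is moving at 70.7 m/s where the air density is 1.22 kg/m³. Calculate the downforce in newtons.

Dynamic pressure q = ½ρv² = ½ × 1.22 × 70.7² = 3049 Pa.
L = q·S·CL = 3049 × 2.28 × 1.43 = 9940 N ≈ 9.94 kN

L = 9940 N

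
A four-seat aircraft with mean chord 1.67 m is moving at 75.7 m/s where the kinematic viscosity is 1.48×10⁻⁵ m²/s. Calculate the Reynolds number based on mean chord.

Re = v·c/ν = 75.7 × 1.67 / (1.48×10⁻⁵) = 8.54×10^6

Re = 8.54×10^6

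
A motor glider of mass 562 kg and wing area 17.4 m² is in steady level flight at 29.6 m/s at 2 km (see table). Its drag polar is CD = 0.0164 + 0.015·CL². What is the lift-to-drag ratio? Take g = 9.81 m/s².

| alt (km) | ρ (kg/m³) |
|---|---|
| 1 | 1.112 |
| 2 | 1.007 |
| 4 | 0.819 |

L/D = 29.8

At 2 km, from the table: ρ = 1.007 kg/m³.
In steady level flight, lift balances weight: W = mg = 562 × 9.81 = 5513.2 N.
q = ½ρv² = ½ × 1.007 × 29.6² = 441.1 Pa.
Required CL = L/(qS) = 5513.2/(441.1·17.4) = 0.7182.
CD = 0.0164 + 0.015 × 0.7182² = 0.02414.
L/D = CL/CD = 0.7182 / 0.02414 = 29.8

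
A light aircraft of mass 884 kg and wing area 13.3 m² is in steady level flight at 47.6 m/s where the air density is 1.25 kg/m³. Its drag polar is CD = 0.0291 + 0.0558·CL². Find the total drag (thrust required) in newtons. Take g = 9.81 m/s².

D = 771 N

Level flight ⇒ L = W = m·g = 884 × 9.81 = 8672 N.
q = ½ρv² = ½ × 1.25 × 47.6² = 1416 Pa.
CL = 2W/(ρv²S) = 2×8672/(1.25×47.6²×13.3) = 0.4604.
CD = 0.0291 + 0.0558 × 0.4604² = 0.04093.
D = q·S·CD = 1416 × 13.3 × 0.04093 = 770.9 N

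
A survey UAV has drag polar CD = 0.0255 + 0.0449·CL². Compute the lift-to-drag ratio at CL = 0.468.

L/D = 13.2

CD = 0.0255 + 0.0449 × 0.468² = 0.03533
L/D = CL/CD = 0.468 / 0.03533 = 13.2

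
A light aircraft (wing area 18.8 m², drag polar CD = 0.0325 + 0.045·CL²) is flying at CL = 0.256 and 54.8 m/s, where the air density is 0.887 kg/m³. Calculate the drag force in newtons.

D = 888 N

CD = 0.0325 + 0.045 × 0.256² = 0.03545
D = ½ρv²S·CD = ½ × 0.887 × 54.8² × 18.8 × 0.03545 = 888 N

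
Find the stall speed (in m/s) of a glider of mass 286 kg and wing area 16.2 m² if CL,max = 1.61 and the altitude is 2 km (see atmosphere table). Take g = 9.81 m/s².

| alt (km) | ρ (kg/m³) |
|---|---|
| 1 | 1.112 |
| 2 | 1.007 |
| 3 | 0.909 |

At 2 km, from the table: ρ = 1.007 kg/m³.
Weight W = mg = 286 × 9.81 = 2806 N.
V_stall = √(2W/(ρ·S·CL,max)) = √(2 × 2806 / (1.007 × 16.2 × 1.61))
V_stall = √213.6 = 14.6 m/s

V_stall = 14.6 m/s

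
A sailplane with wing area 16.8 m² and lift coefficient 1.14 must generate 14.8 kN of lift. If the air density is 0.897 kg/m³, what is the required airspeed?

v = 41.5 m/s

L = ½ρv²S·CL ⇒ v = √(2L/(ρ·S·CL))
v = √(2 × 14800 / (0.897 × 16.8 × 1.14)) = √1723 = 41.5 m/s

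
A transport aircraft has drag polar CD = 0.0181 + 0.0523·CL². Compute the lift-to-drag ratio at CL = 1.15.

CD = 0.0181 + 0.0523 × 1.15² = 0.08727
L/D = CL/CD = 1.15 / 0.08727 = 13.2

L/D = 13.2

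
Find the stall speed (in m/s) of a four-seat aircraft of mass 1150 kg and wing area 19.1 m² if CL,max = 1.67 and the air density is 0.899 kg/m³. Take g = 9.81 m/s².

Weight W = mg = 1150 × 9.81 = 11280 N.
From L = ½ρV²S·CL,max = W: V_stall = √(2W/(ρSCL,max)) = √(2·11280/(0.899·19.1·1.67))
V_stall = √786.8 = 28.1 m/s

V_stall = 28.1 m/s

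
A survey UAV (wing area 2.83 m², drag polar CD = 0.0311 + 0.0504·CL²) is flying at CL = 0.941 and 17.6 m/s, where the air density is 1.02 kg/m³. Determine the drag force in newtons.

CD = 0.0311 + 0.0504 × 0.941² = 0.07573
D = ½ρv²S·CD = ½ × 1.02 × 17.6² × 2.83 × 0.07573 = 33.9 N

D = 33.9 N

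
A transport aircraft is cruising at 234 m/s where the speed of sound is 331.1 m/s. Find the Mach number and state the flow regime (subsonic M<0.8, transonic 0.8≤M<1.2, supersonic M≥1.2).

M = v/a = 234 / 331.1 = 0.707
M = 0.707 → subsonic.

M = 0.707 (subsonic)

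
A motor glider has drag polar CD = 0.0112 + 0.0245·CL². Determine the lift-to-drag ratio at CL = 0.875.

L/D = 29.2

CD = 0.0112 + 0.0245 × 0.875² = 0.02996
L/D = CL/CD = 0.875 / 0.02996 = 29.2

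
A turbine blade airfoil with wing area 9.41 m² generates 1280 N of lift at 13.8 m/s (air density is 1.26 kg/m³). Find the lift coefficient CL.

CL = 1.13

From L = ½ρv²S·CL, rearranging gives CL = 2L/(ρv²S).
CL = 2 × 1280 / (1.26 × 13.8² × 9.41) = 1.13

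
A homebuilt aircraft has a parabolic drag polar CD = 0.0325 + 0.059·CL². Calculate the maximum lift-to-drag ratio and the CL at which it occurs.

For CD = CD0 + K·CL², (L/D)max occurs at CL* = √(CD0/K) and equals 1/(2√(K·CD0)).
(L/D)max = 1/(2√(0.059 × 0.0325)) = 1/(2 × 0.04379) = 11.4
CL* = √(0.0325/0.059) = 0.742

(L/D)max = 11.4, at CL = 0.742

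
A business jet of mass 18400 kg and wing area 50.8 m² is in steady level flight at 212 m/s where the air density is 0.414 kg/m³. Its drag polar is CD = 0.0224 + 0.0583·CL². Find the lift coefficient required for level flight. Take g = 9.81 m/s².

In steady level flight, lift balances weight: W = mg = 18400 × 9.81 = 1.805×10^5 N.
q = ½ρv² = ½ × 0.414 × 212² = 9303 Pa.
CL = W/(q·S) = 1.805×10^5 / (9303 × 50.8) = 0.3819.

CL = 0.382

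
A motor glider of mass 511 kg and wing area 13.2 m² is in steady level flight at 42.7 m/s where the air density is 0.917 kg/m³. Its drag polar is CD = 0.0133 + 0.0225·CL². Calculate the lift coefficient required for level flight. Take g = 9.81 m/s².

In steady level flight, lift balances weight: W = mg = 511 × 9.81 = 5012.9 N.
Dynamic pressure q = 0.5 × 0.917 × 42.7² = 836 Pa.
CL = W/(q·S) = 5012.9 / (836 × 13.2) = 0.4543.

CL = 0.454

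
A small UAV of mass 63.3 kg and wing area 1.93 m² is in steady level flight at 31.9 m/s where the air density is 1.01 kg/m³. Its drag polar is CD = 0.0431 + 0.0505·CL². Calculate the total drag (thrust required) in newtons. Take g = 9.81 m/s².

Weight W = mg = 63.3 × 9.81 = 620.97 N; in level flight L = W.
Dynamic pressure q = 0.5 × 1.01 × 31.9² = 513.9 Pa.
CL = 2W/(ρv²S) = 2×620.97/(1.01×31.9²×1.93) = 0.6261.
CD = 0.0431 + 0.0505 × 0.6261² = 0.0629.
D = q·S·CD = 513.9 × 1.93 × 0.0629 = 62.38 N

D = 62.4 N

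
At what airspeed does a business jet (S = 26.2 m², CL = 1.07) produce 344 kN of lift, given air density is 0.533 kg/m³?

v = 215 m/s

L = ½ρv²S·CL ⇒ v = √(2L/(ρ·S·CL))
v = √(2 × 3.44×10^5 / (0.533 × 26.2 × 1.07)) = √46040 = 215 m/s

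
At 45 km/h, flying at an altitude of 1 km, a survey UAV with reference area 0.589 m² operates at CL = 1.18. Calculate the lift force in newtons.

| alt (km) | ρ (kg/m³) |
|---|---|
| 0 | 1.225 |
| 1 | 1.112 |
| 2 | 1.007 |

At 1 km, from the table: ρ = 1.112 kg/m³.
Convert speed: v = 45 km/h ÷ 3.6 = 12.5 m/s.
Dynamic pressure q = ½ρv² = ½ × 1.112 × 12.5² = 86.88 Pa.
L = q·S·CL = 86.88 × 0.589 × 1.18 = 60.4 N

L = 60.4 N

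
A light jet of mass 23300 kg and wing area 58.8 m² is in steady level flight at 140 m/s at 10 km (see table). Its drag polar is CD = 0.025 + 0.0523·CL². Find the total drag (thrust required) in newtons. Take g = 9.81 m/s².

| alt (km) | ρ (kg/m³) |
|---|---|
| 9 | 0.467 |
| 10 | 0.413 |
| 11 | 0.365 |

D = 17400 N

At 10 km, from the table: ρ = 0.413 kg/m³.
Level flight ⇒ L = W = m·g = 23300 × 9.81 = 2.2857×10^5 N.
Dynamic pressure q = 0.5 × 0.413 × 140² = 4047 Pa.
CL = 2W/(ρv²S) = 2×2.2857×10^5/(0.413×140²×58.8) = 0.9604.
CD = 0.025 + 0.0523 × 0.9604² = 0.07324.
D = q·S·CD = 4047 × 58.8 × 0.07324 = 17430 N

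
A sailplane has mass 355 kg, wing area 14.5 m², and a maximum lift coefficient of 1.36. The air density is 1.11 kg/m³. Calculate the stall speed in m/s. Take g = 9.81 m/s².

At stall, lift equals weight: L = W = m·g = 355 × 9.81 = 3483 N.
V_stall = √(2W/(ρ·S·CL,max)) = √(2 × 3483 / (1.11 × 14.5 × 1.36))
V_stall = √318.2 = 17.8 m/s

V_stall = 17.8 m/s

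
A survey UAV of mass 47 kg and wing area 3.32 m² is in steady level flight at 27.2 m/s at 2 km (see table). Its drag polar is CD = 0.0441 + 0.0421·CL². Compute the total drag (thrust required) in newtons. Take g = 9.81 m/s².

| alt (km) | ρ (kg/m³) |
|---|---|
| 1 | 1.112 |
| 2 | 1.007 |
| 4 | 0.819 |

At 2 km, from the table: ρ = 1.007 kg/m³.
Level flight ⇒ L = W = m·g = 47 × 9.81 = 461.07 N.
q = ½ρv² = ½ × 1.007 × 27.2² = 372.5 Pa.
CL = W/(q·S) = 461.07 / (372.5 × 3.32) = 0.3728.
CD = 0.0441 + 0.0421 × 0.3728² = 0.04995.
D = q·S·CD = 372.5 × 3.32 × 0.04995 = 61.78 N

D = 61.8 N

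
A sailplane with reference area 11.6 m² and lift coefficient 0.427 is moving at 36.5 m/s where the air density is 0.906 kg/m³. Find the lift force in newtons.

L = 2990 N

L = ½ρv²S·CL = ½ × 0.906 × 36.5² × 11.6 × 0.427 = 2990 N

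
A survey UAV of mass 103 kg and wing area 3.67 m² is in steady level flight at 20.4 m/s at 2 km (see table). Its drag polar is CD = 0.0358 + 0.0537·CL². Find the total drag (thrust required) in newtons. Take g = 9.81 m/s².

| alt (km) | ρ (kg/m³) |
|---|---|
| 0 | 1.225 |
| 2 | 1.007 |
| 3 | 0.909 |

At 2 km, from the table: ρ = 1.007 kg/m³.
Weight W = mg = 103 × 9.81 = 1010.4 N; in level flight L = W.
q = ½ρv² = ½ × 1.007 × 20.4² = 209.5 Pa.
CL = W/(q·S) = 1010.4 / (209.5 × 3.67) = 1.314.
CD = 0.0358 + 0.0537 × 1.314² = 0.1285.
D = q·S·CD = 209.5 × 3.67 × 0.1285 = 98.83 N

D = 98.8 N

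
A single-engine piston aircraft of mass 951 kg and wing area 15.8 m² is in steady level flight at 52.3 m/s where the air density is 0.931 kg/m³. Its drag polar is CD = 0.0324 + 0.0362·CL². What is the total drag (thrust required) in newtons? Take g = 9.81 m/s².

Weight W = mg = 951 × 9.81 = 9329.3 N; in level flight L = W.
q = ½ρv² = ½ × 0.931 × 52.3² = 1273 Pa.
CL = W/(q·S) = 9329.3 / (1273 × 15.8) = 0.4637.
CD = 0.0324 + 0.0362 × 0.4637² = 0.04018.
D = q·S·CD = 1273 × 15.8 × 0.04018 = 808.4 N

D = 808 N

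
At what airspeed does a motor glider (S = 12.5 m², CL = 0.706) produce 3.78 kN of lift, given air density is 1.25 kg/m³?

v = 26.2 m/s

L = ½ρv²S·CL ⇒ v = √(2L/(ρ·S·CL))
v = √(2 × 3780 / (1.25 × 12.5 × 0.706)) = √685.3 = 26.2 m/s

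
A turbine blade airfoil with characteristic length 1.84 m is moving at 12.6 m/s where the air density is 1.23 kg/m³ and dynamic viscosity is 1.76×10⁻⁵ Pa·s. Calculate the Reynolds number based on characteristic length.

Re = ρ·v·c/μ = 1.23 × 12.6 × 1.84 / (1.76×10⁻⁵) = 1.62×10^6

Re = 1.62×10^6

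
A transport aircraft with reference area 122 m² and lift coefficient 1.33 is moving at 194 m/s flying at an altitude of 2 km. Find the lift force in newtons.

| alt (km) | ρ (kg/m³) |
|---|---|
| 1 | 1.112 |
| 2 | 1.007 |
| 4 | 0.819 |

L = 3.07×10^6 N

At 2 km, from the table: ρ = 1.007 kg/m³.
Dynamic pressure q = ½ρv² = ½ × 1.007 × 194² = 18950 Pa.
L = q·S·CL = 18950 × 122 × 1.33 = 3.07×10^6 N ≈ 3070 kN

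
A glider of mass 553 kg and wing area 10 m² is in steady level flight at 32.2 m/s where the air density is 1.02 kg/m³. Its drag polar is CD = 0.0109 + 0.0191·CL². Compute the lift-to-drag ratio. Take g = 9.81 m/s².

L/D = 33.1

In steady level flight, lift balances weight: W = mg = 553 × 9.81 = 5424.9 N.
q = ½ρv² = ½ × 1.02 × 32.2² = 528.8 Pa.
Required CL = L/(qS) = 5424.9/(528.8·10) = 1.026.
CD = 0.0109 + 0.0191 × 1.026² = 0.031.
L/D = CL/CD = 1.026 / 0.031 = 33.1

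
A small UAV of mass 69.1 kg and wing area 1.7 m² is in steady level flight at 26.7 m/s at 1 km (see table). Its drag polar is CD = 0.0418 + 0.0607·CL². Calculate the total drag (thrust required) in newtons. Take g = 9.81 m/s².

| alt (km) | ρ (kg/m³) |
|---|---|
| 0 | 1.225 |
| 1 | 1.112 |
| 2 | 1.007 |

At 1 km, from the table: ρ = 1.112 kg/m³.
Weight W = mg = 69.1 × 9.81 = 677.87 N; in level flight L = W.
q = ½ρv² = ½ × 1.112 × 26.7² = 396.4 Pa.
Required CL = L/(qS) = 677.87/(396.4·1.7) = 1.006.
CD = 0.0418 + 0.0607 × 1.006² = 0.1032.
D = q·S·CD = 396.4 × 1.7 × 0.1032 = 69.56 N

D = 69.6 N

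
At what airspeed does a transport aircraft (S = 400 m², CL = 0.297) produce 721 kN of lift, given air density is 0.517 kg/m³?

L = ½ρv²S·CL ⇒ v = √(2L/(ρ·S·CL))
v = √(2 × 7.21×10^5 / (0.517 × 400 × 0.297)) = √23480 = 153 m/s

v = 153 m/s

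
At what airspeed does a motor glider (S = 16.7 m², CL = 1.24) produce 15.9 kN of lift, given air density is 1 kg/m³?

L = ½ρv²S·CL ⇒ v = √(2L/(ρ·S·CL))
v = √(2 × 15900 / (1 × 16.7 × 1.24)) = √1536 = 39.2 m/s

v = 39.2 m/s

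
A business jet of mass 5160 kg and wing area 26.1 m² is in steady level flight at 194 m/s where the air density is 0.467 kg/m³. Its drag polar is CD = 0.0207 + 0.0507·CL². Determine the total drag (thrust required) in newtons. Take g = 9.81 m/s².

In steady level flight, lift balances weight: W = mg = 5160 × 9.81 = 50620 N.
q = ½ρv² = ½ × 0.467 × 194² = 8788 Pa.
Required CL = L/(qS) = 50620/(8788·26.1) = 0.2207.
CD = 0.0207 + 0.0507 × 0.2207² = 0.02317.
D = q·S·CD = 8788 × 26.1 × 0.02317 = 5314 N

D = 5310 N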